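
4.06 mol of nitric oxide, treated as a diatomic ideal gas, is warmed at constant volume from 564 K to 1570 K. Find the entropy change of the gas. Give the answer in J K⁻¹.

ΔS = 86.4 J/K

At constant volume, ΔS = nC_V ln(T₂/T₁) with C_V = 5R/2 = 20.79 J mol⁻¹ K⁻¹.
ΔS = 4.06 × 20.79 × ln(1570/564) = 86.4 J/K.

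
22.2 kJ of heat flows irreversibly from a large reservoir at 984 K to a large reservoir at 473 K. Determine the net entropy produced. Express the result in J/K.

ΔS_total = 24.4 J/K

ΔS_hot = −Q/T_H = −22200/984 = -22.56 J/K and ΔS_cold = +Q/T_C = 22200/473 = 46.93 J/K.
ΔS_total = -22.56 + 46.93 = 24.4 J/K, positive as the second law requires.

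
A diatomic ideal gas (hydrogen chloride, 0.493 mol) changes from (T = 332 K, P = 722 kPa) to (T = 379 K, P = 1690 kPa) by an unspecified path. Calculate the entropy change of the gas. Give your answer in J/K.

ΔS = nC_p ln(T₂/T₁) − nR ln(P₂/P₁), with C_p = 7R/2 = 29.1 J mol⁻¹ K⁻¹ for a diatomic ideal gas.
ΔS = 0.493 × [29.1 × ln(379/332) − 8.314 × ln(1690/722)] = -1.59 J/K.

ΔS = -1.59 J/K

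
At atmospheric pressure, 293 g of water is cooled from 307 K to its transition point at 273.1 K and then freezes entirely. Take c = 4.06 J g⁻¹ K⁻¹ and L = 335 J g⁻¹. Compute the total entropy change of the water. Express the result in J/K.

ΔS = -499 J/K

Cooling step: ΔS₁ = m c ln(T_tr/T_i) = 293 × 4.06 × ln(273.1/307) = -139.2 J/K.
Phase change: ΔS₂ = −mL/T_tr = −293 × 335 / 273.1 = -359.4 J/K.
ΔS_total = (-139.2) + (-359.4) = -499 J/K.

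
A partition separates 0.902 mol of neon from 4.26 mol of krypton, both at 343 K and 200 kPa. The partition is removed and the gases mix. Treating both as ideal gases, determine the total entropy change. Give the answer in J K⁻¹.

ΔS_mix = 19.9 J/K

Mole fractions: x_A = 0.902/5.16 = 0.175, x_B = 0.825.
ΔS_mix = −R(n_A ln x_A + n_B ln x_B) = −8.314 × (0.902 ln 0.175 + 4.26 ln 0.825) = 19.9 J/K.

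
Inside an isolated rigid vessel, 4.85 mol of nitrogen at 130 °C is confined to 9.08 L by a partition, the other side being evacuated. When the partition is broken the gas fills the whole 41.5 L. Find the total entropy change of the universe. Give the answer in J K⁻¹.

ΔS_universe = 61.3 J/K

For an ideal gas in free expansion Q = 0 and W = 0, so T is unchanged.
Entropy is a state function; using a reversible isothermal path, ΔS_gas = nR ln(V₂/V₁) = 4.85 × 8.314 × ln(41.5/9.08) = 61.3 J/K.
The insulated surroundings exchange no heat, so ΔS_surr = 0 and ΔS_universe = ΔS_gas.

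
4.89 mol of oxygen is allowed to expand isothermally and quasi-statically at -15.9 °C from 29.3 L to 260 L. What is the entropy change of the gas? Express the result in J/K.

ΔS_gas = 88.8 J/K

For an isothermal ideal gas ΔS_gas = nR ln(V₂/V₁) = 4.89 × 8.314 × ln(260/29.3) = 88.8 J/K.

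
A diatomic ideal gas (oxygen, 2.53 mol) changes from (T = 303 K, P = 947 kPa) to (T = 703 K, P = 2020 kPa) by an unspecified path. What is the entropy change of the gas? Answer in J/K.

ΔS = nC_p ln(T₂/T₁) − nR ln(P₂/P₁), with C_p = 7R/2 = 29.1 J mol⁻¹ K⁻¹ for a diatomic ideal gas.
ΔS = 2.53 × [29.1 × ln(703/303) − 8.314 × ln(2020/947)] = 46 J/K.

ΔS = 46 J/K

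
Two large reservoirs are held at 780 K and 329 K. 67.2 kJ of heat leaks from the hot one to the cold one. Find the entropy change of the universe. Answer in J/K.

ΔS_total = 118 J/K

ΔS_hot = −Q/T_H = −67200/780 = -86.15 J/K and ΔS_cold = +Q/T_C = 67200/329 = 204.3 J/K.
ΔS_total = -86.15 + 204.3 = 118 J/K, positive as the second law requires.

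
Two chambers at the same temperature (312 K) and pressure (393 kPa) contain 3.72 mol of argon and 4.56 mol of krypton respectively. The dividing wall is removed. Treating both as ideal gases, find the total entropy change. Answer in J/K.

Mole fractions: x_A = 3.72/8.28 = 0.449, x_B = 0.551.
ΔS_mix = −R(n_A ln x_A + n_B ln x_B) = −8.314 × (3.72 ln 0.449 + 4.56 ln 0.551) = 47.4 J/K.

ΔS_mix = 47.4 J/K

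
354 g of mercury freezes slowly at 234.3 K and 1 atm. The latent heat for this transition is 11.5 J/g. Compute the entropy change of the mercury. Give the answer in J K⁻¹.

ΔS = -17.4 J/K

Heat released by the substance: Q = −mL = −354 × 11.5 = −4071 J.
At constant T, ΔS = Q_rev/T = −4071 / 234.3 = -17.4 J/K.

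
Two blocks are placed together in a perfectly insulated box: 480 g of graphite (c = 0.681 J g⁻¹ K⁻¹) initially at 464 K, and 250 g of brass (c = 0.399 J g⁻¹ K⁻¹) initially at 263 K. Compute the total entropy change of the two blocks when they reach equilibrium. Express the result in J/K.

ΔS_total = 11.1 J/K

Energy balance: T_f = (m₁c₁T₁ + m₂c₂T₂)/(m₁c₁ + m₂c₂) = 417 K.
ΔS₁ = m₁c₁ ln(T_f/T₁) = 326.88 × ln(417/464) = -34.91 J/K.
ΔS₂ = m₂c₂ ln(T_f/T₂) = 99.75 × ln(417/263) = 45.98 J/K.
ΔS_total = -34.91 + 45.98 = 11.1 J/K.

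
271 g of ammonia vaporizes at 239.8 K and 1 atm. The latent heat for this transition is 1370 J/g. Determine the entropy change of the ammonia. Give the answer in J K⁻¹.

Heat absorbed by the substance: Q = mL = 271 × 1370 = 371270 J.
At constant T, ΔS = Q_rev/T = 371270 / 239.8 = 1550 J/K.

ΔS = 1550 J/K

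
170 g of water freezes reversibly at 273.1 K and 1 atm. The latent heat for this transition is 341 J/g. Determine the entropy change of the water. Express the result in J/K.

Heat released by the substance: Q = −mL = −170 × 341 = −57970 J.
At constant T, ΔS = Q_rev/T = −57970 / 273.1 = -212 J/K.

ΔS = -212 J/K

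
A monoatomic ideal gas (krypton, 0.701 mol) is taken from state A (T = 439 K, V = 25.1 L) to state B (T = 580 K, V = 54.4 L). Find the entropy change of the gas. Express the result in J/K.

ΔS = 6.94 J/K

Entropy is a state function: ΔS = nC_V ln(T₂/T₁) + nR ln(V₂/V₁), with C_V = 3R/2 = 12.47 J mol⁻¹ K⁻¹ for a monoatomic ideal gas.
ΔS = 0.701 × [12.47 × ln(580/439) + 8.314 × ln(54.4/25.1)] = 6.94 J/K.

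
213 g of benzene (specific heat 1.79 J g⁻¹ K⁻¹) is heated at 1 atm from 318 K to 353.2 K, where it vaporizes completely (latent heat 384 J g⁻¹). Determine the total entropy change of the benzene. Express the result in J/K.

ΔS = 272 J/K

Warming step: ΔS₁ = m c ln(T_tr/T_i) = 213 × 1.79 × ln(353.2/318) = 40.03 J/K.
Phase change: ΔS₂ = +mL/T_tr = 213 × 384 / 353.2 = 231.6 J/K.
ΔS_total = (40.03) + (231.6) = 272 J/K.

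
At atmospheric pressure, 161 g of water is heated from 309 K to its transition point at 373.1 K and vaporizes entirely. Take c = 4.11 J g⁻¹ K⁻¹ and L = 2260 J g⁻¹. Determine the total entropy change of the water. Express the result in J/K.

Warming step: ΔS₁ = m c ln(T_tr/T_i) = 161 × 4.11 × ln(373.1/309) = 124.7 J/K.
Phase change: ΔS₂ = +mL/T_tr = 161 × 2260 / 373.1 = 975.2 J/K.
ΔS_total = (124.7) + (975.2) = 1100 J/K.

ΔS = 1100 J/K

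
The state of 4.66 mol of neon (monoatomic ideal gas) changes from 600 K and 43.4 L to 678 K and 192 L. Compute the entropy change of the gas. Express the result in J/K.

Entropy is a state function: ΔS = nC_V ln(T₂/T₁) + nR ln(V₂/V₁), with C_V = 3R/2 = 12.47 J mol⁻¹ K⁻¹ for a monoatomic ideal gas.
ΔS = 4.66 × [12.47 × ln(678/600) + 8.314 × ln(192/43.4)] = 64.7 J/K.

ΔS = 64.7 J/K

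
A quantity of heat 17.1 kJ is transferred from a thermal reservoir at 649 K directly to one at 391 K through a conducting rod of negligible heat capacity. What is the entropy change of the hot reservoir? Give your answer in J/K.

ΔS_hot = -26.3 J/K

The hot reservoir loses heat Q, so ΔS_hot = −Q/T_H = −17100/649 = -26.3 J/K.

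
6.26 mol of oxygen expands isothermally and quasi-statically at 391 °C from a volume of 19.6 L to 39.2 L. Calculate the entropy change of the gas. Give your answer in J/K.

ΔS_gas = 36.1 J/K

For an isothermal ideal gas ΔS_gas = nR ln(V₂/V₁) = 6.26 × 8.314 × ln(39.2/19.6) = 36.1 J/K.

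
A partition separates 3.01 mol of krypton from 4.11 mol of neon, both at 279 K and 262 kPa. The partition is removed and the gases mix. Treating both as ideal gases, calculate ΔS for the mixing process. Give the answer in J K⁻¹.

Mole fractions: x_A = 3.01/7.12 = 0.423, x_B = 0.577.
ΔS_mix = −R(n_A ln x_A + n_B ln x_B) = −8.314 × (3.01 ln 0.423 + 4.11 ln 0.577) = 40.3 J/K.

ΔS_mix = 40.3 J/K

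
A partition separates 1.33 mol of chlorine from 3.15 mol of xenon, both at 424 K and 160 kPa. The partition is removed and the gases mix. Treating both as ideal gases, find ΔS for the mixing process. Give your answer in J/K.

Mole fractions: x_A = 1.33/4.48 = 0.297, x_B = 0.703.
ΔS_mix = −R(n_A ln x_A + n_B ln x_B) = −8.314 × (1.33 ln 0.297 + 3.15 ln 0.703) = 22.7 J/K.

ΔS_mix = 22.7 J/K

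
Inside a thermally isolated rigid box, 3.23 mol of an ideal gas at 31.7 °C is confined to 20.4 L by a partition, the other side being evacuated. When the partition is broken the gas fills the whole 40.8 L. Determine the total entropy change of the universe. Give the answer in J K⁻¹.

For an ideal gas in free expansion Q = 0 and W = 0, so T is unchanged.
Entropy is a state function; using a reversible isothermal path, ΔS_gas = nR ln(V₂/V₁) = 3.23 × 8.314 × ln(40.8/20.4) = 18.6 J/K.
The insulated surroundings exchange no heat, so ΔS_surr = 0 and ΔS_universe = ΔS_gas.

ΔS_universe = 18.6 J/K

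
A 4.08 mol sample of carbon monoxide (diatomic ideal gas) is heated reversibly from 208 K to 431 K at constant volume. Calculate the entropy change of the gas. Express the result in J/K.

At constant volume, ΔS = nC_V ln(T₂/T₁) with C_V = 5R/2 = 20.79 J mol⁻¹ K⁻¹.
ΔS = 4.08 × 20.79 × ln(431/208) = 61.8 J/K.

ΔS = 61.8 J/K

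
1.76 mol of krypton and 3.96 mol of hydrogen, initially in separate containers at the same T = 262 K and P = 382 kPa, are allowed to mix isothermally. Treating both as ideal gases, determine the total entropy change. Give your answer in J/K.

ΔS_mix = 29.4 J/K

Mole fractions: x_A = 1.76/5.72 = 0.308, x_B = 0.692.
ΔS_mix = −R(n_A ln x_A + n_B ln x_B) = −8.314 × (1.76 ln 0.308 + 3.96 ln 0.692) = 29.4 J/K.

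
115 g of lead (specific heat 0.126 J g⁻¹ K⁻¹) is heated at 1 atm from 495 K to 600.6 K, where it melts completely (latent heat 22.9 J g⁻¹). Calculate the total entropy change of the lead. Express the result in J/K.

Warming step: ΔS₁ = m c ln(T_tr/T_i) = 115 × 0.126 × ln(600.6/495) = 2.802 J/K.
Phase change: ΔS₂ = +mL/T_tr = 115 × 22.9 / 600.6 = 4.385 J/K.
ΔS_total = (2.802) + (4.385) = 7.19 J/K.

ΔS = 7.19 J/K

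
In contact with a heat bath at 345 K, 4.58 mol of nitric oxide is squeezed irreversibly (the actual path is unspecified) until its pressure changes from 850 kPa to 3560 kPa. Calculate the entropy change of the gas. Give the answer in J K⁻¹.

Entropy is a state function, so ΔS_gas depends only on the end states.
For an isothermal ideal gas ΔS_gas = nR ln(P₁/P₂) = 4.58 × 8.314 × ln(850/3560) = -54.5 J/K.

ΔS_gas = -54.5 J/K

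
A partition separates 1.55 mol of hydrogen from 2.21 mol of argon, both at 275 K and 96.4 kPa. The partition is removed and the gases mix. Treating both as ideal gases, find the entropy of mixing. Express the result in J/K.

Mole fractions: x_A = 1.55/3.76 = 0.412, x_B = 0.588.
ΔS_mix = −R(n_A ln x_A + n_B ln x_B) = −8.314 × (1.55 ln 0.412 + 2.21 ln 0.588) = 21.2 J/K.

ΔS_mix = 21.2 J/K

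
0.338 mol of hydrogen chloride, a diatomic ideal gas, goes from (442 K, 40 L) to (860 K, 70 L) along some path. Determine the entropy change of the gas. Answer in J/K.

ΔS = 6.25 J/K

Entropy is a state function: ΔS = nC_V ln(T₂/T₁) + nR ln(V₂/V₁), with C_V = 5R/2 = 20.79 J mol⁻¹ K⁻¹ for a diatomic ideal gas.
ΔS = 0.338 × [20.79 × ln(860/442) + 8.314 × ln(70/40)] = 6.25 J/K.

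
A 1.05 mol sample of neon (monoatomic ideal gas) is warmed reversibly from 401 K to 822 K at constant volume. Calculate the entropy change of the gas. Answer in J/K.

At constant volume, ΔS = nC_V ln(T₂/T₁) with C_V = 3R/2 = 12.47 J mol⁻¹ K⁻¹.
ΔS = 1.05 × 12.47 × ln(822/401) = 9.4 J/K.

ΔS = 9.4 J/K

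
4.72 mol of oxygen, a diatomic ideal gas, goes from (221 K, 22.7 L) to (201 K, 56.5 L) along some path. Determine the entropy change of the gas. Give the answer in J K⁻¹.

ΔS = 26.5 J/K

Entropy is a state function: ΔS = nC_V ln(T₂/T₁) + nR ln(V₂/V₁), with C_V = 5R/2 = 20.79 J mol⁻¹ K⁻¹ for a diatomic ideal gas.
ΔS = 4.72 × [20.79 × ln(201/221) + 8.314 × ln(56.5/22.7)] = 26.5 J/K.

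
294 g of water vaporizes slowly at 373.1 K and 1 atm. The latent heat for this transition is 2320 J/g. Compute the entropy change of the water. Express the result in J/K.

Heat absorbed by the substance: Q = mL = 294 × 2320 = 682080 J.
At constant T, ΔS = Q_rev/T = 682080 / 373.1 = 1830 J/K.

ΔS = 1830 J/K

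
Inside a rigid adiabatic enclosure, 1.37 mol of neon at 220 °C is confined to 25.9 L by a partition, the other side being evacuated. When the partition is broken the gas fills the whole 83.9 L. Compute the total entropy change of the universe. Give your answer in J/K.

For an ideal gas in free expansion Q = 0 and W = 0, so T is unchanged.
Entropy is a state function; using a reversible isothermal path, ΔS_gas = nR ln(V₂/V₁) = 1.37 × 8.314 × ln(83.9/25.9) = 13.4 J/K.
The insulated surroundings exchange no heat, so ΔS_surr = 0 and ΔS_universe = ΔS_gas.

ΔS_universe = 13.4 J/K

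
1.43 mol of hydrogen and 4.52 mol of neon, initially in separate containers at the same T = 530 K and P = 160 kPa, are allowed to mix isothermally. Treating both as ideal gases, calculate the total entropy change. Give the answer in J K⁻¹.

Mole fractions: x_A = 1.43/5.95 = 0.24, x_B = 0.76.
ΔS_mix = −R(n_A ln x_A + n_B ln x_B) = −8.314 × (1.43 ln 0.24 + 4.52 ln 0.76) = 27.3 J/K.

ΔS_mix = 27.3 J/K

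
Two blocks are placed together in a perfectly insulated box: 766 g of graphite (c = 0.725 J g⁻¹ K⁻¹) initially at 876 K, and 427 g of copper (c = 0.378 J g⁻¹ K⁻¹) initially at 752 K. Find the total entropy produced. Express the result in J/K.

Energy balance: T_f = (m₁c₁T₁ + m₂c₂T₂)/(m₁c₁ + m₂c₂) = 848.08 K.
ΔS₁ = m₁c₁ ln(T_f/T₁) = 555.35 × ln(848.08/876) = -17.99 J/K.
ΔS₂ = m₂c₂ ln(T_f/T₂) = 161.406 × ln(848.08/752) = 19.41 J/K.
ΔS_total = -17.99 + 19.41 = 1.42 J/K.

ΔS_total = 1.42 J/K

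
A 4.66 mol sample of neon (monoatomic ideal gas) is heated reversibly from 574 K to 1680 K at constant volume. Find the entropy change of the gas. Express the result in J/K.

ΔS = 62.4 J/K

At constant volume, ΔS = nC_V ln(T₂/T₁) with C_V = 3R/2 = 12.47 J mol⁻¹ K⁻¹.
ΔS = 4.66 × 12.47 × ln(1680/574) = 62.4 J/K.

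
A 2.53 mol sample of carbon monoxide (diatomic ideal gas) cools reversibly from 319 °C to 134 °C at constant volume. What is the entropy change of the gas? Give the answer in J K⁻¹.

ΔS = -19.7 J/K

In kelvin: T₁ = 592.15 K, T₂ = 407.15 K. At constant volume, ΔS = nC_V ln(T₂/T₁) with C_V = 5R/2 = 20.79 J mol⁻¹ K⁻¹.
ΔS = 2.53 × 20.79 × ln(407.15/592.15) = -19.7 J/K.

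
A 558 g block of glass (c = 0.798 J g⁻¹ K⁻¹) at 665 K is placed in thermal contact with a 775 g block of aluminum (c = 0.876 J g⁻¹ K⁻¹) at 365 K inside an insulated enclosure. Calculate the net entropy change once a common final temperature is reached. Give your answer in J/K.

Energy balance: T_f = (m₁c₁T₁ + m₂c₂T₂)/(m₁c₁ + m₂c₂) = 483.83 K.
ΔS₁ = m₁c₁ ln(T_f/T₁) = 445.284 × ln(483.83/665) = -141.6 J/K.
ΔS₂ = m₂c₂ ln(T_f/T₂) = 678.9 × ln(483.83/365) = 191.3 J/K.
ΔS_total = -141.6 + 191.3 = 49.7 J/K.

ΔS_total = 49.7 J/K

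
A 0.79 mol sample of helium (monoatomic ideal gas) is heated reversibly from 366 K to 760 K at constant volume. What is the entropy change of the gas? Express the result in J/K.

ΔS = 7.2 J/K

At constant volume, ΔS = nC_V ln(T₂/T₁) with C_V = 3R/2 = 12.47 J mol⁻¹ K⁻¹.
ΔS = 0.79 × 12.47 × ln(760/366) = 7.2 J/K.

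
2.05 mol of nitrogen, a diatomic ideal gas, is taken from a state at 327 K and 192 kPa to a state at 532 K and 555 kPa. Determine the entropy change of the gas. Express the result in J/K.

ΔS = nC_p ln(T₂/T₁) − nR ln(P₂/P₁), with C_p = 7R/2 = 29.1 J mol⁻¹ K⁻¹ for a diatomic ideal gas.
ΔS = 2.05 × [29.1 × ln(532/327) − 8.314 × ln(555/192)] = 10.9 J/K.

ΔS = 10.9 J/K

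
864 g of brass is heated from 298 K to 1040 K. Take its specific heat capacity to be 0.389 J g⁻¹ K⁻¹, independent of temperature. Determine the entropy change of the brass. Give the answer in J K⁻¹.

ΔS = ∫dQ_rev/T = m c ln(T₂/T₁) = 864 × 0.389 × ln(1040/298) = 420 J/K.

ΔS = 420 J/K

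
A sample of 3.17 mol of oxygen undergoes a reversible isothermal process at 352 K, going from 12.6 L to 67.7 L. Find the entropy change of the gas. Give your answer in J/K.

ΔS_gas = 44.3 J/K

For an isothermal ideal gas ΔS_gas = nR ln(V₂/V₁) = 3.17 × 8.314 × ln(67.7/12.6) = 44.3 J/K.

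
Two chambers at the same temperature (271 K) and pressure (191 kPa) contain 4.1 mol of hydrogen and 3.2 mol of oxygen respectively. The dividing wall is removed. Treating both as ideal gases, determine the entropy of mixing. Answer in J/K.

ΔS_mix = 41.6 J/K

Mole fractions: x_A = 4.1/7.3 = 0.562, x_B = 0.438.
ΔS_mix = −R(n_A ln x_A + n_B ln x_B) = −8.314 × (4.1 ln 0.562 + 3.2 ln 0.438) = 41.6 J/K.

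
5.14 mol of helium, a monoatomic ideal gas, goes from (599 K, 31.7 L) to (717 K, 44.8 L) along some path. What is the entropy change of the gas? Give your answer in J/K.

Entropy is a state function: ΔS = nC_V ln(T₂/T₁) + nR ln(V₂/V₁), with C_V = 3R/2 = 12.47 J mol⁻¹ K⁻¹ for a monoatomic ideal gas.
ΔS = 5.14 × [12.47 × ln(717/599) + 8.314 × ln(44.8/31.7)] = 26.3 J/K.

ΔS = 26.3 J/K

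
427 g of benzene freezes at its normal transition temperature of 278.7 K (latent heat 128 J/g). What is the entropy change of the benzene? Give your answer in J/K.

ΔS = -196 J/K

Heat released by the substance: Q = −mL = −427 × 128 = −54656 J.
At constant T, ΔS = Q_rev/T = −54656 / 278.7 = -196 J/K.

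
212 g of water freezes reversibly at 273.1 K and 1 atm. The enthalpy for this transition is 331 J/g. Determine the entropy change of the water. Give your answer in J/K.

ΔS = -257 J/K

Heat released by the substance: Q = −mL = −212 × 331 = −70172 J.
At constant T, ΔS = Q_rev/T = −70172 / 273.1 = -257 J/K.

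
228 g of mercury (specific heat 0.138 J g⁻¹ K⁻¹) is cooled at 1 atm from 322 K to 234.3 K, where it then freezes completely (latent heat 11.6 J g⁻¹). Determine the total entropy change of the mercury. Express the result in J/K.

ΔS = -21.3 J/K

Cooling step: ΔS₁ = m c ln(T_tr/T_i) = 228 × 0.138 × ln(234.3/322) = -10 J/K.
Phase change: ΔS₂ = −mL/T_tr = −228 × 11.6 / 234.3 = -11.29 J/K.
ΔS_total = (-10) + (-11.29) = -21.3 J/K.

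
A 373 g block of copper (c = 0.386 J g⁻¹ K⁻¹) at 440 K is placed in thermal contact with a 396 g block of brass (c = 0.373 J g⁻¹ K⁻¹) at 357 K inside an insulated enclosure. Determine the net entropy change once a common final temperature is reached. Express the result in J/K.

ΔS_total = 1.59 J/K

Energy balance: T_f = (m₁c₁T₁ + m₂c₂T₂)/(m₁c₁ + m₂c₂) = 397.97 K.
ΔS₁ = m₁c₁ ln(T_f/T₁) = 143.978 × ln(397.97/440) = -14.46 J/K.
ΔS₂ = m₂c₂ ln(T_f/T₂) = 147.708 × ln(397.97/357) = 16.05 J/K.
ΔS_total = -14.46 + 16.05 = 1.59 J/K.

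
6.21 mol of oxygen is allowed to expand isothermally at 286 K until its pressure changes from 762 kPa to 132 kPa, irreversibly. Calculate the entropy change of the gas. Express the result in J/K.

ΔS_gas = 90.5 J/K

Entropy is a state function, so ΔS_gas depends only on the end states.
For an isothermal ideal gas ΔS_gas = nR ln(P₁/P₂) = 6.21 × 8.314 × ln(762/132) = 90.5 J/K.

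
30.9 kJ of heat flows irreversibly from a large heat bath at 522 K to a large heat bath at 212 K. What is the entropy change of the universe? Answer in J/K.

ΔS_total = 86.6 J/K

ΔS_hot = −Q/T_H = −30900/522 = -59.2 J/K and ΔS_cold = +Q/T_C = 30900/212 = 145.8 J/K.
ΔS_total = -59.2 + 145.8 = 86.6 J/K, positive as the second law requires.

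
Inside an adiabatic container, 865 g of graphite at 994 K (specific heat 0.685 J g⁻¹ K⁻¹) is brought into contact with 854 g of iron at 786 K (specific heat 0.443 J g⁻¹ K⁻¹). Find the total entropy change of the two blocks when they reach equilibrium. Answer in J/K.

Energy balance: T_f = (m₁c₁T₁ + m₂c₂T₂)/(m₁c₁ + m₂c₂) = 912.95 K.
ΔS₁ = m₁c₁ ln(T_f/T₁) = 592.525 × ln(912.95/994) = -50.4 J/K.
ΔS₂ = m₂c₂ ln(T_f/T₂) = 378.322 × ln(912.95/786) = 56.64 J/K.
ΔS_total = -50.4 + 56.64 = 6.24 J/K.

ΔS_total = 6.24 J/K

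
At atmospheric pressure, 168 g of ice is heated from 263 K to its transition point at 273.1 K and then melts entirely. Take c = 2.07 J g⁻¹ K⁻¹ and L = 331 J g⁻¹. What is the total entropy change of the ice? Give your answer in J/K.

Warming step: ΔS₁ = m c ln(T_tr/T_i) = 168 × 2.07 × ln(273.1/263) = 13.1 J/K.
Phase change: ΔS₂ = +mL/T_tr = 168 × 331 / 273.1 = 203.6 J/K.
ΔS_total = (13.1) + (203.6) = 217 J/K.

ΔS = 217 J/K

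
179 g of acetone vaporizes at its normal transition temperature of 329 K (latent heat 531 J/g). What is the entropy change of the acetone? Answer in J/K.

ΔS = 289 J/K

Heat absorbed by the substance: Q = mL = 179 × 531 = 95049 J.
At constant T, ΔS = Q_rev/T = 95049 / 329 = 289 J/K.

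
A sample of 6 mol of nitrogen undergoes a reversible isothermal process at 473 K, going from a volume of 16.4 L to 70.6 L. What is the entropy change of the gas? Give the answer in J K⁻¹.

For an isothermal ideal gas ΔS_gas = nR ln(V₂/V₁) = 6 × 8.314 × ln(70.6/16.4) = 72.8 J/K.

ΔS_gas = 72.8 J/K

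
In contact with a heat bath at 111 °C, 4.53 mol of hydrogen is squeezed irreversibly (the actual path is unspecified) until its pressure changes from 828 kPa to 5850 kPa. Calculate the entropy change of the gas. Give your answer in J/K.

Entropy is a state function, so ΔS_gas depends only on the end states.
For an isothermal ideal gas ΔS_gas = nR ln(P₁/P₂) = 4.53 × 8.314 × ln(828/5850) = -73.6 J/K.

ΔS_gas = -73.6 J/K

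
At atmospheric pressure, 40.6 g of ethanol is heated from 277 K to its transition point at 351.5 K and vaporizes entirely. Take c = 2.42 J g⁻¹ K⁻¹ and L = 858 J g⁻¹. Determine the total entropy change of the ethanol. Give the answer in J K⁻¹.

Warming step: ΔS₁ = m c ln(T_tr/T_i) = 40.6 × 2.42 × ln(351.5/277) = 23.403 J/K.
Phase change: ΔS₂ = +mL/T_tr = 40.6 × 858 / 351.5 = 99.103 J/K.
ΔS_total = (23.403) + (99.103) = 123 J/K.

ΔS = 123 J/K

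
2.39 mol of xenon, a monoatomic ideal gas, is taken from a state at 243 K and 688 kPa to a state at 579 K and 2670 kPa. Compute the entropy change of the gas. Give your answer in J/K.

ΔS = 16.2 J/K

ΔS = nC_p ln(T₂/T₁) − nR ln(P₂/P₁), with C_p = 5R/2 = 20.79 J mol⁻¹ K⁻¹ for a monoatomic ideal gas.
ΔS = 2.39 × [20.79 × ln(579/243) − 8.314 × ln(2670/688)] = 16.2 J/K.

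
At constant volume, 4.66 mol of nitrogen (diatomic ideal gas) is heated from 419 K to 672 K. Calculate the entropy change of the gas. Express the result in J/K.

At constant volume, ΔS = nC_V ln(T₂/T₁) with C_V = 5R/2 = 20.79 J mol⁻¹ K⁻¹.
ΔS = 4.66 × 20.79 × ln(672/419) = 45.8 J/K.

ΔS = 45.8 J/K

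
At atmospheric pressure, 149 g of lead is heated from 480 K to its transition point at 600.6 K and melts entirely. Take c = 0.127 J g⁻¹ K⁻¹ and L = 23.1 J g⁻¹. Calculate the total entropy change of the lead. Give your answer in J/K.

Warming step: ΔS₁ = m c ln(T_tr/T_i) = 149 × 0.127 × ln(600.6/480) = 4.241 J/K.
Phase change: ΔS₂ = +mL/T_tr = 149 × 23.1 / 600.6 = 5.731 J/K.
ΔS_total = (4.241) + (5.731) = 9.97 J/K.

ΔS = 9.97 J/K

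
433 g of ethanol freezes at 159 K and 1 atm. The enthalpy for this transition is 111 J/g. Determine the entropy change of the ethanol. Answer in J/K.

ΔS = -302 J/K

Heat released by the substance: Q = −mL = −433 × 111 = −48063 J.
At constant T, ΔS = Q_rev/T = −48063 / 159 = -302 J/K.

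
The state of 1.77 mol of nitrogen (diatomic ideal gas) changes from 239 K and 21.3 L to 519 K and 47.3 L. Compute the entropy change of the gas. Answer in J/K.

ΔS = 40.3 J/K

Entropy is a state function: ΔS = nC_V ln(T₂/T₁) + nR ln(V₂/V₁), with C_V = 5R/2 = 20.79 J mol⁻¹ K⁻¹ for a diatomic ideal gas.
ΔS = 1.77 × [20.79 × ln(519/239) + 8.314 × ln(47.3/21.3)] = 40.3 J/K.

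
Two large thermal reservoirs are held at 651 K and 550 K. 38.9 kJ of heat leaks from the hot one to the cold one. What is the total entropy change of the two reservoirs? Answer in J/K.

ΔS_hot = −Q/T_H = −38900/651 = -59.75 J/K and ΔS_cold = +Q/T_C = 38900/550 = 70.73 J/K.
ΔS_total = -59.75 + 70.73 = 11 J/K, positive as the second law requires.

ΔS_total = 11 J/K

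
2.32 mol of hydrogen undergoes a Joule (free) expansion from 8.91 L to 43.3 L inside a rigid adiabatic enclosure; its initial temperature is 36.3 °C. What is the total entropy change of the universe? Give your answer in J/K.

No heat is exchanged and no work is done, so the ideal-gas temperature stays constant.
Entropy is a state function; using a reversible isothermal path, ΔS_gas = nR ln(V₂/V₁) = 2.32 × 8.314 × ln(43.3/8.91) = 30.5 J/K.
The insulated surroundings exchange no heat, so ΔS_surr = 0 and ΔS_universe = ΔS_gas.

ΔS_universe = 30.5 J/K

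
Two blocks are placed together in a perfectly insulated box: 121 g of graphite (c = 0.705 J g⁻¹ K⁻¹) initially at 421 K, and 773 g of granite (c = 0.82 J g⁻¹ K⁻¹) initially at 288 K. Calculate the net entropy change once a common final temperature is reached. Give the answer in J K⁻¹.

ΔS_total = 5.97 J/K

Energy balance: T_f = (m₁c₁T₁ + m₂c₂T₂)/(m₁c₁ + m₂c₂) = 303.78 K.
ΔS₁ = m₁c₁ ln(T_f/T₁) = 85.305 × ln(303.78/421) = -27.839 J/K.
ΔS₂ = m₂c₂ ln(T_f/T₂) = 633.86 × ln(303.78/288) = 33.804 J/K.
ΔS_total = -27.839 + 33.804 = 5.97 J/K.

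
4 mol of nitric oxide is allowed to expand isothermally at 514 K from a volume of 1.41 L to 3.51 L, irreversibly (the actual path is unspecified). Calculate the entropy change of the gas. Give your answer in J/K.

ΔS_gas = 30.3 J/K

Entropy is a state function, so ΔS_gas depends only on the end states.
For an isothermal ideal gas ΔS_gas = nR ln(V₂/V₁) = 4 × 8.314 × ln(3.51/1.41) = 30.3 J/K.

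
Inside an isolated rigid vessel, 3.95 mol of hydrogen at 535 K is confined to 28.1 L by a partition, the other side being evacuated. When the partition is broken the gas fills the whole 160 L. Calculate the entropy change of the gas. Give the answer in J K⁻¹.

No heat is exchanged and no work is done, so the ideal-gas temperature stays constant.
Entropy is a state function; using a reversible isothermal path, ΔS_gas = nR ln(V₂/V₁) = 3.95 × 8.314 × ln(160/28.1) = 57.1 J/K.

ΔS_gas = 57.1 J/K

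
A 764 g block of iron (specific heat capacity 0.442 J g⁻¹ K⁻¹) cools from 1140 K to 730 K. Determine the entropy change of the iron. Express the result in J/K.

ΔS = ∫dQ_rev/T = m c ln(T₂/T₁) = 764 × 0.442 × ln(730/1140) = -151 J/K.

ΔS = -151 J/K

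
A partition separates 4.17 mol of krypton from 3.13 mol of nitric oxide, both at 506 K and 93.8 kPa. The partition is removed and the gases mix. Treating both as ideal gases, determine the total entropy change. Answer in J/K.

ΔS_mix = 41.5 J/K

Mole fractions: x_A = 4.17/7.3 = 0.571, x_B = 0.429.
ΔS_mix = −R(n_A ln x_A + n_B ln x_B) = −8.314 × (4.17 ln 0.571 + 3.13 ln 0.429) = 41.5 J/K.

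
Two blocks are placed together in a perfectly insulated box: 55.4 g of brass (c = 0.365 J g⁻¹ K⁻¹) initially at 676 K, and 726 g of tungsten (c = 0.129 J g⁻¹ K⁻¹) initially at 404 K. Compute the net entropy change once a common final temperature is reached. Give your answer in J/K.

ΔS_total = 2.45 J/K

Energy balance: T_f = (m₁c₁T₁ + m₂c₂T₂)/(m₁c₁ + m₂c₂) = 452.3 K.
ΔS₁ = m₁c₁ ln(T_f/T₁) = 20.221 × ln(452.3/676) = -8.126 J/K.
ΔS₂ = m₂c₂ ln(T_f/T₂) = 93.654 × ln(452.3/404) = 10.58 J/K.
ΔS_total = -8.126 + 10.58 = 2.45 J/K.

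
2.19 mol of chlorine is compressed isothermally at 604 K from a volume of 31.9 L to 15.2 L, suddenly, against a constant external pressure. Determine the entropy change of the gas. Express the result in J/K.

ΔS_gas = -13.5 J/K

Entropy is a state function, so ΔS_gas depends only on the end states.
For an isothermal ideal gas ΔS_gas = nR ln(V₂/V₁) = 2.19 × 8.314 × ln(15.2/31.9) = -13.5 J/K.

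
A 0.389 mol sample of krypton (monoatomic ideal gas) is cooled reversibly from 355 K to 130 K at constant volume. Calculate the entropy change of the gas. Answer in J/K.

ΔS = -4.87 J/K

At constant volume, ΔS = nC_V ln(T₂/T₁) with C_V = 3R/2 = 12.47 J mol⁻¹ K⁻¹.
ΔS = 0.389 × 12.47 × ln(130/355) = -4.87 J/K.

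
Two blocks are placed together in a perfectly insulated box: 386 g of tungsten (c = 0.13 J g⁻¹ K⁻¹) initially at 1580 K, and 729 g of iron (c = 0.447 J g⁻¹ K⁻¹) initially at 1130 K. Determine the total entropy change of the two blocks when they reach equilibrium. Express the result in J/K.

Energy balance: T_f = (m₁c₁T₁ + m₂c₂T₂)/(m₁c₁ + m₂c₂) = 1190 K.
ΔS₁ = m₁c₁ ln(T_f/T₁) = 50.18 × ln(1190/1580) = -14.22 J/K.
ΔS₂ = m₂c₂ ln(T_f/T₂) = 325.863 × ln(1190/1130) = 16.87 J/K.
ΔS_total = -14.22 + 16.87 = 2.65 J/K.

ΔS_total = 2.65 J/K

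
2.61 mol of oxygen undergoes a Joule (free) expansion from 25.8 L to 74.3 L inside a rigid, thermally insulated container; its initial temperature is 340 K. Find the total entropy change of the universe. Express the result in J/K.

For an ideal gas in free expansion Q = 0 and W = 0, so T is unchanged.
Entropy is a state function; using a reversible isothermal path, ΔS_gas = nR ln(V₂/V₁) = 2.61 × 8.314 × ln(74.3/25.8) = 23 J/K.
The insulated surroundings exchange no heat, so ΔS_surr = 0 and ΔS_universe = ΔS_gas.

ΔS_universe = 23 J/K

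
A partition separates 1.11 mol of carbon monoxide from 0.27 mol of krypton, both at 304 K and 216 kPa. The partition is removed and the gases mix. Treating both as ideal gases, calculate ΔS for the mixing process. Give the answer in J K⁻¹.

ΔS_mix = 5.67 J/K

Mole fractions: x_A = 1.11/1.38 = 0.804, x_B = 0.196.
ΔS_mix = −R(n_A ln x_A + n_B ln x_B) = −8.314 × (1.11 ln 0.804 + 0.27 ln 0.196) = 5.67 J/K.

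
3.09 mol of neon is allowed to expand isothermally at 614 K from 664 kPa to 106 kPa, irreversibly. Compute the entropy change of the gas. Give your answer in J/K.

ΔS_gas = 47.1 J/K

Entropy is a state function, so ΔS_gas depends only on the end states.
For an isothermal ideal gas ΔS_gas = nR ln(P₁/P₂) = 3.09 × 8.314 × ln(664/106) = 47.1 J/K.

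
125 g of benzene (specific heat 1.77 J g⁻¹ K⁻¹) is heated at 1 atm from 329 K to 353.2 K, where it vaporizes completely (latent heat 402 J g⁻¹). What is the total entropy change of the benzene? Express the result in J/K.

ΔS = 158 J/K

Warming step: ΔS₁ = m c ln(T_tr/T_i) = 125 × 1.77 × ln(353.2/329) = 15.7 J/K.
Phase change: ΔS₂ = +mL/T_tr = 125 × 402 / 353.2 = 142.3 J/K.
ΔS_total = (15.7) + (142.3) = 158 J/K.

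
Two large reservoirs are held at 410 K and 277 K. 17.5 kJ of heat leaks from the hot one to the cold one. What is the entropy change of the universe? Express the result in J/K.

ΔS_hot = −Q/T_H = −17500/410 = -42.68 J/K and ΔS_cold = +Q/T_C = 17500/277 = 63.18 J/K.
ΔS_total = -42.68 + 63.18 = 20.5 J/K, positive as the second law requires.

ΔS_total = 20.5 J/K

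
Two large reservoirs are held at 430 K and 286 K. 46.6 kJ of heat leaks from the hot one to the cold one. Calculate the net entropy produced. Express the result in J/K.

ΔS_hot = −Q/T_H = −46600/430 = -108.37 J/K and ΔS_cold = +Q/T_C = 46600/286 = 162.94 J/K.
ΔS_total = -108.37 + 162.94 = 54.6 J/K, positive as the second law requires.

ΔS_total = 54.6 J/K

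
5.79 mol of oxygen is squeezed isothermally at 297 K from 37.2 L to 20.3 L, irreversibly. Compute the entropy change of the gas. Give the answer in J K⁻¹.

Entropy is a state function, so ΔS_gas depends only on the end states.
For an isothermal ideal gas ΔS_gas = nR ln(V₂/V₁) = 5.79 × 8.314 × ln(20.3/37.2) = -29.2 J/K.

ΔS_gas = -29.2 J/K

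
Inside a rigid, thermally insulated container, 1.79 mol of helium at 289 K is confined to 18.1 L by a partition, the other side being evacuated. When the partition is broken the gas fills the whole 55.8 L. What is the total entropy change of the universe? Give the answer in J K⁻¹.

ΔS_universe = 16.8 J/K

For an ideal gas in free expansion Q = 0 and W = 0, so T is unchanged.
Entropy is a state function; using a reversible isothermal path, ΔS_gas = nR ln(V₂/V₁) = 1.79 × 8.314 × ln(55.8/18.1) = 16.8 J/K.
The insulated surroundings exchange no heat, so ΔS_surr = 0 and ΔS_universe = ΔS_gas.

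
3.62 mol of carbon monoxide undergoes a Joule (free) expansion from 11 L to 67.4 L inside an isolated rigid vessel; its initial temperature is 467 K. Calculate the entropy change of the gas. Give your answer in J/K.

For an ideal gas in free expansion Q = 0 and W = 0, so T is unchanged.
Entropy is a state function; using a reversible isothermal path, ΔS_gas = nR ln(V₂/V₁) = 3.62 × 8.314 × ln(67.4/11) = 54.6 J/K.

ΔS_gas = 54.6 J/K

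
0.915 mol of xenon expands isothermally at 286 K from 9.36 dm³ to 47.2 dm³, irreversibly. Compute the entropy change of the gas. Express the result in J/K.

ΔS_gas = 12.3 J/K

Entropy is a state function, so ΔS_gas depends only on the end states.
For an isothermal ideal gas ΔS_gas = nR ln(V₂/V₁) = 0.915 × 8.314 × ln(47.2/9.36) = 12.3 J/K.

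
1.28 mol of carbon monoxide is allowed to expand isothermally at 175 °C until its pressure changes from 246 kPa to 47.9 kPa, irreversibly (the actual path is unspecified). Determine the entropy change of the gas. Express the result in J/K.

ΔS_gas = 17.4 J/K

Entropy is a state function, so ΔS_gas depends only on the end states.
For an isothermal ideal gas ΔS_gas = nR ln(P₁/P₂) = 1.28 × 8.314 × ln(246/47.9) = 17.4 J/K.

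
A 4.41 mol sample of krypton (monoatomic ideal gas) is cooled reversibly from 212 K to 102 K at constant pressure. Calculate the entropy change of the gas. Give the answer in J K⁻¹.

ΔS = -67.1 J/K

At constant pressure, ΔS = nC_p ln(T₂/T₁) with C_p = 5R/2 = 20.79 J mol⁻¹ K⁻¹.
ΔS = 4.41 × 20.79 × ln(102/212) = -67.1 J/K.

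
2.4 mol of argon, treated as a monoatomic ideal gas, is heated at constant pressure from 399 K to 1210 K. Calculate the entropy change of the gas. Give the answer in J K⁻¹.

At constant pressure, ΔS = nC_p ln(T₂/T₁) with C_p = 5R/2 = 20.79 J mol⁻¹ K⁻¹.
ΔS = 2.4 × 20.79 × ln(1210/399) = 55.3 J/K.

ΔS = 55.3 J/K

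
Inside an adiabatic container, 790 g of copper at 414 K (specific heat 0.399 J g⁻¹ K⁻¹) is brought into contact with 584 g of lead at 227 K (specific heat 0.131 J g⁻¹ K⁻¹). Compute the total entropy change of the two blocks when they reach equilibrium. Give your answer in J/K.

Energy balance: T_f = (m₁c₁T₁ + m₂c₂T₂)/(m₁c₁ + m₂c₂) = 377.48 K.
ΔS₁ = m₁c₁ ln(T_f/T₁) = 315.21 × ln(377.48/414) = -29.11 J/K.
ΔS₂ = m₂c₂ ln(T_f/T₂) = 76.504 × ln(377.48/227) = 38.91 J/K.
ΔS_total = -29.11 + 38.91 = 9.8 J/K.

ΔS_total = 9.8 J/K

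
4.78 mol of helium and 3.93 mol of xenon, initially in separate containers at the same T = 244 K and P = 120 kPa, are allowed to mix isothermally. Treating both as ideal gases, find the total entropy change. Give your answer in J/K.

ΔS_mix = 49.8 J/K

Mole fractions: x_A = 4.78/8.71 = 0.549, x_B = 0.451.
ΔS_mix = −R(n_A ln x_A + n_B ln x_B) = −8.314 × (4.78 ln 0.549 + 3.93 ln 0.451) = 49.8 J/K.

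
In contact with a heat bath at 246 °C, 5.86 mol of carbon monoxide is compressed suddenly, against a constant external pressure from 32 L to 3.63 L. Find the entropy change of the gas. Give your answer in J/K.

Entropy is a state function, so ΔS_gas depends only on the end states.
For an isothermal ideal gas ΔS_gas = nR ln(V₂/V₁) = 5.86 × 8.314 × ln(3.63/32) = -106 J/K.

ΔS_gas = -106 J/K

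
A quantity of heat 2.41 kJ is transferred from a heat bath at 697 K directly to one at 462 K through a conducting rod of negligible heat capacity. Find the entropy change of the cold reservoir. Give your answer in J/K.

The cold reservoir gains heat Q, so ΔS_cold = +Q/T_C = 2410/462 = 5.22 J/K.

ΔS_cold = 5.22 J/K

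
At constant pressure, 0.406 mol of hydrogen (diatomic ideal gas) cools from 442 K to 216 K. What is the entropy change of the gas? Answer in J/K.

ΔS = -8.46 J/K

At constant pressure, ΔS = nC_p ln(T₂/T₁) with C_p = 7R/2 = 29.1 J mol⁻¹ K⁻¹.
ΔS = 0.406 × 29.1 × ln(216/442) = -8.46 J/K.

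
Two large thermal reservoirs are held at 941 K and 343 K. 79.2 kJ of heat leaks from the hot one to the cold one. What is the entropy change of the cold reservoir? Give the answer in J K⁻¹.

ΔS_cold = 231 J/K

The cold reservoir gains heat Q, so ΔS_cold = +Q/T_C = 79200/343 = 231 J/K.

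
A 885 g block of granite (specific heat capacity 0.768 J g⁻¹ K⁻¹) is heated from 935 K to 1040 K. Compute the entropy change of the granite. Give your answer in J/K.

ΔS = 72.3 J/K

ΔS = ∫dQ_rev/T = m c ln(T₂/T₁) = 885 × 0.768 × ln(1040/935) = 72.3 J/K.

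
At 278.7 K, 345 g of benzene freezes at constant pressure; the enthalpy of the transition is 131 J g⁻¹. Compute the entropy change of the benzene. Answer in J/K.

Heat released by the substance: Q = −mL = −345 × 131 = −45195 J.
At constant T, ΔS = Q_rev/T = −45195 / 278.7 = -162 J/K.

ΔS = -162 J/K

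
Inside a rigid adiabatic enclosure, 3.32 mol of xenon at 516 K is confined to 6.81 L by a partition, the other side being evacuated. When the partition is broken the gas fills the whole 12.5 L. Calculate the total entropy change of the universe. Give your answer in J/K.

No heat is exchanged and no work is done, so the ideal-gas temperature stays constant.
Entropy is a state function; using a reversible isothermal path, ΔS_gas = nR ln(V₂/V₁) = 3.32 × 8.314 × ln(12.5/6.81) = 16.8 J/K.
The insulated surroundings exchange no heat, so ΔS_surr = 0 and ΔS_universe = ΔS_gas.

ΔS_universe = 16.8 J/K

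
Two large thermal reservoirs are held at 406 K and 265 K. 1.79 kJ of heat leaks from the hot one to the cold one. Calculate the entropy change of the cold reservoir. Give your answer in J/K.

ΔS_cold = 6.75 J/K

The cold reservoir gains heat Q, so ΔS_cold = +Q/T_C = 1790/265 = 6.75 J/K.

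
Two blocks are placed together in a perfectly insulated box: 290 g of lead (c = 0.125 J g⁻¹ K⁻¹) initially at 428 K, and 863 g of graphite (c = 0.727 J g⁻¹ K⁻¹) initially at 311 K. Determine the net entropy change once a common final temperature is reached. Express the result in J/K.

Energy balance: T_f = (m₁c₁T₁ + m₂c₂T₂)/(m₁c₁ + m₂c₂) = 317.39 K.
ΔS₁ = m₁c₁ ln(T_f/T₁) = 36.25 × ln(317.39/428) = -10.84 J/K.
ΔS₂ = m₂c₂ ln(T_f/T₂) = 627.401 × ln(317.39/311) = 12.76 J/K.
ΔS_total = -10.84 + 12.76 = 1.92 J/K.

ΔS_total = 1.92 J/K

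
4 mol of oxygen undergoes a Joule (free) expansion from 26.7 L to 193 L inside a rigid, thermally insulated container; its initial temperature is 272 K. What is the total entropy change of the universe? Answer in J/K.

ΔS_universe = 65.8 J/K

For an ideal gas in free expansion Q = 0 and W = 0, so T is unchanged.
Entropy is a state function; using a reversible isothermal path, ΔS_gas = nR ln(V₂/V₁) = 4 × 8.314 × ln(193/26.7) = 65.8 J/K.
The insulated surroundings exchange no heat, so ΔS_surr = 0 and ΔS_universe = ΔS_gas.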